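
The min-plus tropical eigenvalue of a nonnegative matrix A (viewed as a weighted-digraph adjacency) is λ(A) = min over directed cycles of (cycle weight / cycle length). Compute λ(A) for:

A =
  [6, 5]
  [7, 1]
λ(A) = 1

Enumerate directed cycles and compute their means (weight / length). Sample:
  cycle 0 → 0: weight = 6, length = 1, mean = 6/1 ≈ 6.000
  cycle 1 → 1: weight = 1, length = 1, mean = 1/1 ≈ 1.000
  cycle 0 → 1 → 0: weight = 12, length = 2, mean = 12/2 ≈ 6.000
  cycle 1 → 0 → 1: weight = 12, length = 2, mean = 12/2 ≈ 6.000
Minimum mean = 1.000, attained e.g. along the cycle 1 → 1 with weight 1 and length 1. So λ(A) = 1/1 = 1.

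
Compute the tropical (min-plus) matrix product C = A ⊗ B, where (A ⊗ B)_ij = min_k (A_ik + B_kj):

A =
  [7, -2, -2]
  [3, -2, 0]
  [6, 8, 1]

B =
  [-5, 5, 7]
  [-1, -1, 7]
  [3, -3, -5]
A ⊗ B =
  [-3, -5, -7]
  [-3, -3, -5]
  [1, -2, -4]

Apply the min-plus product entry-by-entry:
  C[0][0] = min over k of (A[0][0] + B[0][0] = 7 + -5 = 2, A[0][1] + B[1][0] = -2 + -1 = -3, A[0][2] + B[2][0] = -2 + 3 = 1) = -3 (attained at k = 1)
  C[0][1] = min over k of (A[0][0] + B[0][1] = 7 + 5 = 12, A[0][1] + B[1][1] = -2 + -1 = -3, A[0][2] + B[2][1] = -2 + -3 = -5) = -5 (attained at k = 2)
  C[0][2] = min over k of (A[0][0] + B[0][2] = 7 + 7 = 14, A[0][1] + B[1][2] = -2 + 7 = 5, A[0][2] + B[2][2] = -2 + -5 = -7) = -7 (attained at k = 2)
  C[1][0] = min over k of (A[1][0] + B[0][0] = 3 + -5 = -2, A[1][1] + B[1][0] = -2 + -1 = -3, A[1][2] + B[2][0] = 0 + 3 = 3) = -3 (attained at k = 1)
  C[1][1] = min over k of (A[1][0] + B[0][1] = 3 + 5 = 8, A[1][1] + B[1][1] = -2 + -1 = -3, A[1][2] + B[2][1] = 0 + -3 = -3) = -3 (attained at k = 1)
  C[1][2] = min over k of (A[1][0] + B[0][2] = 3 + 7 = 10, A[1][1] + B[1][2] = -2 + 7 = 5, A[1][2] + B[2][2] = 0 + -5 = -5) = -5 (attained at k = 2)
  C[2][0] = min over k of (A[2][0] + B[0][0] = 6 + -5 = 1, A[2][1] + B[1][0] = 8 + -1 = 7, A[2][2] + B[2][0] = 1 + 3 = 4) = 1 (attained at k = 0)
  C[2][1] = min over k of (A[2][0] + B[0][1] = 6 + 5 = 11, A[2][1] + B[1][1] = 8 + -1 = 7, A[2][2] + B[2][1] = 1 + -3 = -2) = -2 (attained at k = 2)
  C[2][2] = min over k of (A[2][0] + B[0][2] = 6 + 7 = 13, A[2][1] + B[1][2] = 8 + 7 = 15, A[2][2] + B[2][2] = 1 + -5 = -4) = -4 (attained at k = 2)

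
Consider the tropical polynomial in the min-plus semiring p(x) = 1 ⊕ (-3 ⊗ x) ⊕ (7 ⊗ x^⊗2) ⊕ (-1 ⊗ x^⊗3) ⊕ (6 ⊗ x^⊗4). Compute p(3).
p(3) = 0

A tropical monomial a ⊗ x^⊗i evaluates to a + i · x. Evaluating each term at x = 3:
  Term 0 contributes 1 + 0 · 3 = 1
  Term 1 contributes -3 + 1 · 3 = 0
  Term 2 contributes 7 + 2 · 3 = 13
  Term 3 contributes -1 + 3 · 3 = 8
  Term 4 contributes 6 + 4 · 3 = 18
p(3) = ⊕ of these = min[1, 0, 13, 8, 18] = 0.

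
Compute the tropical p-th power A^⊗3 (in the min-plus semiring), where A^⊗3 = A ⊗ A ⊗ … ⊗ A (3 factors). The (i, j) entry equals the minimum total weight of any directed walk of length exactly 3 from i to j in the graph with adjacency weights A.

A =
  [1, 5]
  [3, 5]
A^⊗3 =
  [3, 7]
  [5, 9]

Each entry (A^⊗3)_ij equals the minimum over all length-3 walks i = v_0 → v_1 → … → v_3 = j of Σ_t A[v_t][v_{t+1}]. For example, for (i, j) = (0, 1) we minimise over 4 possible intermediate vertex sequences; the minimum is 7, attained along the walk 0 → 0 → 0 → 1.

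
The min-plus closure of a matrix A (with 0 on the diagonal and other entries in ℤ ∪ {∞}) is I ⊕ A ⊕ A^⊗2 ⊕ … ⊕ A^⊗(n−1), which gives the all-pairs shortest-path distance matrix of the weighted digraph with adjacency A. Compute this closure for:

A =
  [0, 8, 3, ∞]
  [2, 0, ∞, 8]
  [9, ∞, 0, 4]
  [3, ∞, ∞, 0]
Closure =
  [0, 8, 3, 7]
  [2, 0, 5, 8]
  [7, 15, 0, 4]
  [3, 11, 6, 0]

This is the Floyd-Warshall all-pairs shortest-path computation. For each intermediate vertex k = 0, 1, …, 3, update dist[i][j] ← min(dist[i][j], dist[i][k] + dist[k][j]). The final matrix gives, for each (i, j), the minimum total weight of any directed path from i to j (possibly empty when i = j).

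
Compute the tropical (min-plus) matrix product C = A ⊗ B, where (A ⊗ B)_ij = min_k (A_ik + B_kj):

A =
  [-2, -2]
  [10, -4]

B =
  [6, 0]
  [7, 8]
A ⊗ B =
  [4, -2]
  [3, 4]

Apply the min-plus product entry-by-entry:
  C[0][0] = min over k of (A[0][0] + B[0][0] = -2 + 6 = 4, A[0][1] + B[1][0] = -2 + 7 = 5) = 4 (attained at k = 0)
  C[0][1] = min over k of (A[0][0] + B[0][1] = -2 + 0 = -2, A[0][1] + B[1][1] = -2 + 8 = 6) = -2 (attained at k = 0)
  C[1][0] = min over k of (A[1][0] + B[0][0] = 10 + 6 = 16, A[1][1] + B[1][0] = -4 + 7 = 3) = 3 (attained at k = 1)
  C[1][1] = min over k of (A[1][0] + B[0][1] = 10 + 0 = 10, A[1][1] + B[1][1] = -4 + 8 = 4) = 4 (attained at k = 1)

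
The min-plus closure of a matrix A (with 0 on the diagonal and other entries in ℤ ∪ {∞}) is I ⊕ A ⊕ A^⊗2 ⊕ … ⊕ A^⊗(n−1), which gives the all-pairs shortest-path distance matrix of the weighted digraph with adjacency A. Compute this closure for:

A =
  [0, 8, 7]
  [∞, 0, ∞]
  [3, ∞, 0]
Closure =
  [0, 8, 7]
  [∞, 0, ∞]
  [3, 11, 0]

This is the Floyd-Warshall all-pairs shortest-path computation. For each intermediate vertex k = 0, 1, …, 2, update dist[i][j] ← min(dist[i][j], dist[i][k] + dist[k][j]). The final matrix gives, for each (i, j), the minimum total weight of any directed path from i to j (possibly empty when i = j).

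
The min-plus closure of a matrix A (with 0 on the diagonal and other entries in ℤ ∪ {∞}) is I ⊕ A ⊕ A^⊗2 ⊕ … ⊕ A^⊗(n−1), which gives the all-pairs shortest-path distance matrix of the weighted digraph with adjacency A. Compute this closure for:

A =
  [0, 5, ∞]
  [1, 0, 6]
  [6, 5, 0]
Closure =
  [0, 5, 11]
  [1, 0, 6]
  [6, 5, 0]

This is the Floyd-Warshall all-pairs shortest-path computation. For each intermediate vertex k = 0, 1, …, 2, update dist[i][j] ← min(dist[i][j], dist[i][k] + dist[k][j]). The final matrix gives, for each (i, j), the minimum total weight of any directed path from i to j (possibly empty when i = j).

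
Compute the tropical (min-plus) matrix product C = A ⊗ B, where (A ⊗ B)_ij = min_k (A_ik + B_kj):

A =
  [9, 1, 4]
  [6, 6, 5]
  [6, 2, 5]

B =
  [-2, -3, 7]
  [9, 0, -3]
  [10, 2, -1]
A ⊗ B =
  [7, 1, -2]
  [4, 3, 3]
  [4, 2, -1]

Apply the min-plus product entry-by-entry:
  C[0][0] = min over k of (A[0][0] + B[0][0] = 9 + -2 = 7, A[0][1] + B[1][0] = 1 + 9 = 10, A[0][2] + B[2][0] = 4 + 10 = 14) = 7 (attained at k = 0)
  C[0][1] = min over k of (A[0][0] + B[0][1] = 9 + -3 = 6, A[0][1] + B[1][1] = 1 + 0 = 1, A[0][2] + B[2][1] = 4 + 2 = 6) = 1 (attained at k = 1)
  C[0][2] = min over k of (A[0][0] + B[0][2] = 9 + 7 = 16, A[0][1] + B[1][2] = 1 + -3 = -2, A[0][2] + B[2][2] = 4 + -1 = 3) = -2 (attained at k = 1)
  C[1][0] = min over k of (A[1][0] + B[0][0] = 6 + -2 = 4, A[1][1] + B[1][0] = 6 + 9 = 15, A[1][2] + B[2][0] = 5 + 10 = 15) = 4 (attained at k = 0)
  C[1][1] = min over k of (A[1][0] + B[0][1] = 6 + -3 = 3, A[1][1] + B[1][1] = 6 + 0 = 6, A[1][2] + B[2][1] = 5 + 2 = 7) = 3 (attained at k = 0)
  C[1][2] = min over k of (A[1][0] + B[0][2] = 6 + 7 = 13, A[1][1] + B[1][2] = 6 + -3 = 3, A[1][2] + B[2][2] = 5 + -1 = 4) = 3 (attained at k = 1)
  C[2][0] = min over k of (A[2][0] + B[0][0] = 6 + -2 = 4, A[2][1] + B[1][0] = 2 + 9 = 11, A[2][2] + B[2][0] = 5 + 10 = 15) = 4 (attained at k = 0)
  C[2][1] = min over k of (A[2][0] + B[0][1] = 6 + -3 = 3, A[2][1] + B[1][1] = 2 + 0 = 2, A[2][2] + B[2][1] = 5 + 2 = 7) = 2 (attained at k = 1)
  C[2][2] = min over k of (A[2][0] + B[0][2] = 6 + 7 = 13, A[2][1] + B[1][2] = 2 + -3 = -1, A[2][2] + B[2][2] = 5 + -1 = 4) = -1 (attained at k = 1)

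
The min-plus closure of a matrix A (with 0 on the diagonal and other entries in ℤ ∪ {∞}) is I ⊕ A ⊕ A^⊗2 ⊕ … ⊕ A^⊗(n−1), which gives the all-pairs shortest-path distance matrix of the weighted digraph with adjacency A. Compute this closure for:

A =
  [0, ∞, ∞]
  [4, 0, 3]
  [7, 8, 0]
Closure =
  [0, ∞, ∞]
  [4, 0, 3]
  [7, 8, 0]

This is the Floyd-Warshall all-pairs shortest-path computation. For each intermediate vertex k = 0, 1, …, 2, update dist[i][j] ← min(dist[i][j], dist[i][k] + dist[k][j]). The final matrix gives, for each (i, j), the minimum total weight of any directed path from i to j (possibly empty when i = j).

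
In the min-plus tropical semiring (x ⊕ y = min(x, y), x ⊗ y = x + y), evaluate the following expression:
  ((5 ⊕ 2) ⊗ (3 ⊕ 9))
((5 ⊕ 2) ⊗ (3 ⊕ 9)) = 5

Expand innermost to outermost. Recall ⊕ takes the minimum of its arguments and ⊗ takes their sum. Working out the expression ((5 ⊕ 2) ⊗ (3 ⊕ 9)) gives 5.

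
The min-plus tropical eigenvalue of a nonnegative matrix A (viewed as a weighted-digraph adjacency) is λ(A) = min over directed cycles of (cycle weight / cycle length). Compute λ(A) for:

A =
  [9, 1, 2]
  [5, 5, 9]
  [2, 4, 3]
λ(A) = 2

Enumerate directed cycles and compute their means (weight / length). Sample:
  cycle 0 → 0: weight = 9, length = 1, mean = 9/1 ≈ 9.000
  cycle 1 → 1: weight = 5, length = 1, mean = 5/1 ≈ 5.000
  cycle 2 → 2: weight = 3, length = 1, mean = 3/1 ≈ 3.000
  cycle 0 → 1 → 0: weight = 6, length = 2, mean = 6/2 ≈ 3.000
  cycle 0 → 2 → 0: weight = 4, length = 2, mean = 4/2 ≈ 2.000
  cycle 1 → 0 → 1: weight = 6, length = 2, mean = 6/2 ≈ 3.000
Minimum mean = 2.000, attained e.g. along the cycle 0 → 2 → 0 with weight 4 and length 2. So λ(A) = 4/2 = 2.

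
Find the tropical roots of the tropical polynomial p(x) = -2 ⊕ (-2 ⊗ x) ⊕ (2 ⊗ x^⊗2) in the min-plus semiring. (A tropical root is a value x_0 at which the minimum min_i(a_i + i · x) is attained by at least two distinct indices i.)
Roots: {-4, 0}

Each tropical root is a break point of the lower envelope of the lines y = a_i + i · x (there are 3 lines, with slopes 0, 1, ..., 2). Only the lines that attain the minimum somewhere contribute to roots; other lines are dominated. Here the surviving (envelope) indices are i = 2, i = 1, i = 0.
Intersections between consecutive envelope lines give the roots: for adjacent envelope indices i < j the intersection is x = (a_i − a_j) / (j − i). Reading off the sorted break points: {-4, 0}.
Verification: at each break x_0, at least two indices attain the minimum of min_i(a_i + i · x_0).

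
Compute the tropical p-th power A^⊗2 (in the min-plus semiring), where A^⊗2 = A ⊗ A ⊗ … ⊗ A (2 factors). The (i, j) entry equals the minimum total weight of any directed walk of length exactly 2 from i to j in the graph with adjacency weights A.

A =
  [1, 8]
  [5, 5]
A^⊗2 =
  [2, 9]
  [6, 10]

Each entry (A^⊗2)_ij equals the minimum over all length-2 walks i = v_0 → v_1 → … → v_2 = j of Σ_t A[v_t][v_{t+1}]. For example, for (i, j) = (0, 1) we minimise over 2 possible intermediate vertex sequences; the minimum is 9, attained along the walk 0 → 0 → 1.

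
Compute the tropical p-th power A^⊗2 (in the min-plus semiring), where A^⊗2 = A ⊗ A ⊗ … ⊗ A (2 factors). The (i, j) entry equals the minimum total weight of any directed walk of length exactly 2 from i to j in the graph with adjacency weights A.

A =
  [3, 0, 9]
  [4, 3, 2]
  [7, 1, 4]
A^⊗2 =
  [4, 3, 2]
  [7, 3, 5]
  [5, 4, 3]

Each entry (A^⊗2)_ij equals the minimum over all length-2 walks i = v_0 → v_1 → … → v_2 = j of Σ_t A[v_t][v_{t+1}]. For example, for (i, j) = (0, 2) we minimise over 3 possible intermediate vertex sequences; the minimum is 2, attained along the walk 0 → 1 → 2.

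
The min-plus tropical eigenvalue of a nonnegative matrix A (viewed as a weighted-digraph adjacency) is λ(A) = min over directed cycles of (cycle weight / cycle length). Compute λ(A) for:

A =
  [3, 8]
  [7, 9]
λ(A) = 3

Enumerate directed cycles and compute their means (weight / length). Sample:
  cycle 0 → 0: weight = 3, length = 1, mean = 3/1 ≈ 3.000
  cycle 1 → 1: weight = 9, length = 1, mean = 9/1 ≈ 9.000
  cycle 0 → 1 → 0: weight = 15, length = 2, mean = 15/2 ≈ 7.500
  cycle 1 → 0 → 1: weight = 15, length = 2, mean = 15/2 ≈ 7.500
Minimum mean = 3.000, attained e.g. along the cycle 0 → 0 with weight 3 and length 1. So λ(A) = 3/1 = 3.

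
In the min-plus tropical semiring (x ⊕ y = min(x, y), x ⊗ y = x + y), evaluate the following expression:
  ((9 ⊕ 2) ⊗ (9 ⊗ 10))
((9 ⊕ 2) ⊗ (9 ⊗ 10)) = 21

Expand innermost to outermost. Recall ⊕ takes the minimum of its arguments and ⊗ takes their sum. Working out the expression ((9 ⊕ 2) ⊗ (9 ⊗ 10)) gives 21.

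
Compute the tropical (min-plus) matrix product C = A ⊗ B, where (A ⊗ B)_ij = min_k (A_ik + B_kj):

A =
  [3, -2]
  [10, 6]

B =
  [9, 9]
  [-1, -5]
A ⊗ B =
  [-3, -7]
  [5, 1]

Apply the min-plus product entry-by-entry:
  C[0][0] = min over k of (A[0][0] + B[0][0] = 3 + 9 = 12, A[0][1] + B[1][0] = -2 + -1 = -3) = -3 (attained at k = 1)
  C[0][1] = min over k of (A[0][0] + B[0][1] = 3 + 9 = 12, A[0][1] + B[1][1] = -2 + -5 = -7) = -7 (attained at k = 1)
  C[1][0] = min over k of (A[1][0] + B[0][0] = 10 + 9 = 19, A[1][1] + B[1][0] = 6 + -1 = 5) = 5 (attained at k = 1)
  C[1][1] = min over k of (A[1][0] + B[0][1] = 10 + 9 = 19, A[1][1] + B[1][1] = 6 + -5 = 1) = 1 (attained at k = 1)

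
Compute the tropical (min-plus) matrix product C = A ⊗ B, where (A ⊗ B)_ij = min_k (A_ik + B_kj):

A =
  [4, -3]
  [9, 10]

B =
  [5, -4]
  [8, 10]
A ⊗ B =
  [5, 0]
  [14, 5]

Apply the min-plus product entry-by-entry:
  C[0][0] = min over k of (A[0][0] + B[0][0] = 4 + 5 = 9, A[0][1] + B[1][0] = -3 + 8 = 5) = 5 (attained at k = 1)
  C[0][1] = min over k of (A[0][0] + B[0][1] = 4 + -4 = 0, A[0][1] + B[1][1] = -3 + 10 = 7) = 0 (attained at k = 0)
  C[1][0] = min over k of (A[1][0] + B[0][0] = 9 + 5 = 14, A[1][1] + B[1][0] = 10 + 8 = 18) = 14 (attained at k = 0)
  C[1][1] = min over k of (A[1][0] + B[0][1] = 9 + -4 = 5, A[1][1] + B[1][1] = 10 + 10 = 20) = 5 (attained at k = 0)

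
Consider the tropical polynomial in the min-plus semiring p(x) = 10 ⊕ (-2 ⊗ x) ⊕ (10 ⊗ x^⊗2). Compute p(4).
p(4) = 2

A tropical monomial a ⊗ x^⊗i evaluates to a + i · x. Evaluating each term at x = 4:
  Term 0 contributes 10 + 0 · 4 = 10
  Term 1 contributes -2 + 1 · 4 = 2
  Term 2 contributes 10 + 2 · 4 = 18
p(4) = ⊕ of these = min[10, 2, 18] = 2.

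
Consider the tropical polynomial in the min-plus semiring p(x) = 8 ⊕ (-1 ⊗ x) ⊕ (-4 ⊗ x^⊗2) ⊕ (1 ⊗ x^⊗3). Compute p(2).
p(2) = 0

A tropical monomial a ⊗ x^⊗i evaluates to a + i · x. Evaluating each term at x = 2:
  Term 0 contributes 8 + 0 · 2 = 8
  Term 1 contributes -1 + 1 · 2 = 1
  Term 2 contributes -4 + 2 · 2 = 0
  Term 3 contributes 1 + 3 · 2 = 7
p(2) = ⊕ of these = min[8, 1, 0, 7] = 0.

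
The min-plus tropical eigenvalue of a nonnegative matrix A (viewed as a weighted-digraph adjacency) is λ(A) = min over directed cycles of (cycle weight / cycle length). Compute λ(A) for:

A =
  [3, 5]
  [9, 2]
λ(A) = 2

Enumerate directed cycles and compute their means (weight / length). Sample:
  cycle 0 → 0: weight = 3, length = 1, mean = 3/1 ≈ 3.000
  cycle 1 → 1: weight = 2, length = 1, mean = 2/1 ≈ 2.000
  cycle 0 → 1 → 0: weight = 14, length = 2, mean = 14/2 ≈ 7.000
  cycle 1 → 0 → 1: weight = 14, length = 2, mean = 14/2 ≈ 7.000
Minimum mean = 2.000, attained e.g. along the cycle 1 → 1 with weight 2 and length 1. So λ(A) = 2/1 = 2.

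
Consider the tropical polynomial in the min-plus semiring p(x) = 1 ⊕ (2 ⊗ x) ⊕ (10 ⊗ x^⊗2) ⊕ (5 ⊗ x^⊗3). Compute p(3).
p(3) = 1

A tropical monomial a ⊗ x^⊗i evaluates to a + i · x. Evaluating each term at x = 3:
  Term 0 contributes 1 + 0 · 3 = 1
  Term 1 contributes 2 + 1 · 3 = 5
  Term 2 contributes 10 + 2 · 3 = 16
  Term 3 contributes 5 + 3 · 3 = 14
p(3) = ⊕ of these = min[1, 5, 16, 14] = 1.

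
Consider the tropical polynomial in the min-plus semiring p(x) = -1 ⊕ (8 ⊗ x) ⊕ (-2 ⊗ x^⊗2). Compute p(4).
p(4) = -1

A tropical monomial a ⊗ x^⊗i evaluates to a + i · x. Evaluating each term at x = 4:
  Term 0 contributes -1 + 0 · 4 = -1
  Term 1 contributes 8 + 1 · 4 = 12
  Term 2 contributes -2 + 2 · 4 = 6
p(4) = ⊕ of these = min[-1, 12, 6] = -1.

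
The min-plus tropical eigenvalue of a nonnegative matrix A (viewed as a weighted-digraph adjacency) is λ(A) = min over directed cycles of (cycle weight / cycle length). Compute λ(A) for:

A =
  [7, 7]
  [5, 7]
λ(A) = 6

Enumerate directed cycles and compute their means (weight / length). Sample:
  cycle 0 → 0: weight = 7, length = 1, mean = 7/1 ≈ 7.000
  cycle 1 → 1: weight = 7, length = 1, mean = 7/1 ≈ 7.000
  cycle 0 → 1 → 0: weight = 12, length = 2, mean = 12/2 ≈ 6.000
  cycle 1 → 0 → 1: weight = 12, length = 2, mean = 12/2 ≈ 6.000
Minimum mean = 6.000, attained e.g. along the cycle 0 → 1 → 0 with weight 12 and length 2. So λ(A) = 12/2 = 6.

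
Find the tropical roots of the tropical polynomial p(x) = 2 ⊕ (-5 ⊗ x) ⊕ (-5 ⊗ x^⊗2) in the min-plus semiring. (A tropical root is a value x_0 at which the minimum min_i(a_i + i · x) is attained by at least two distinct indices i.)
Roots: {0, 7}

Each tropical root is a break point of the lower envelope of the lines y = a_i + i · x (there are 3 lines, with slopes 0, 1, ..., 2). Only the lines that attain the minimum somewhere contribute to roots; other lines are dominated. Here the surviving (envelope) indices are i = 2, i = 1, i = 0.
Intersections between consecutive envelope lines give the roots: for adjacent envelope indices i < j the intersection is x = (a_i − a_j) / (j − i). Reading off the sorted break points: {0, 7}.
Verification: at each break x_0, at least two indices attain the minimum of min_i(a_i + i · x_0).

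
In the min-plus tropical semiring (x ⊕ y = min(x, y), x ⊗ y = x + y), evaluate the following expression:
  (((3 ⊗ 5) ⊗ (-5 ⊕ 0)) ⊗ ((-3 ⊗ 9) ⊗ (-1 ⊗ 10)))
(((3 ⊗ 5) ⊗ (-5 ⊕ 0)) ⊗ ((-3 ⊗ 9) ⊗ (-1 ⊗ 10))) = 18

Expand innermost to outermost. Recall ⊕ takes the minimum of its arguments and ⊗ takes their sum. Working out the expression (((3 ⊗ 5) ⊗ (-5 ⊕ 0)) ⊗ ((-3 ⊗ 9) ⊗ (-1 ⊗ 10))) gives 18.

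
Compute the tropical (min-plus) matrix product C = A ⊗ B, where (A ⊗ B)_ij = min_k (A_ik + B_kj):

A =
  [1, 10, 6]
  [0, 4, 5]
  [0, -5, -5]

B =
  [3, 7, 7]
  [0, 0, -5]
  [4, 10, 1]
A ⊗ B =
  [4, 8, 5]
  [3, 4, -1]
  [-5, -5, -10]

Apply the min-plus product entry-by-entry:
  C[0][0] = min over k of (A[0][0] + B[0][0] = 1 + 3 = 4, A[0][1] + B[1][0] = 10 + 0 = 10, A[0][2] + B[2][0] = 6 + 4 = 10) = 4 (attained at k = 0)
  C[0][1] = min over k of (A[0][0] + B[0][1] = 1 + 7 = 8, A[0][1] + B[1][1] = 10 + 0 = 10, A[0][2] + B[2][1] = 6 + 10 = 16) = 8 (attained at k = 0)
  C[0][2] = min over k of (A[0][0] + B[0][2] = 1 + 7 = 8, A[0][1] + B[1][2] = 10 + -5 = 5, A[0][2] + B[2][2] = 6 + 1 = 7) = 5 (attained at k = 1)
  C[1][0] = min over k of (A[1][0] + B[0][0] = 0 + 3 = 3, A[1][1] + B[1][0] = 4 + 0 = 4, A[1][2] + B[2][0] = 5 + 4 = 9) = 3 (attained at k = 0)
  C[1][1] = min over k of (A[1][0] + B[0][1] = 0 + 7 = 7, A[1][1] + B[1][1] = 4 + 0 = 4, A[1][2] + B[2][1] = 5 + 10 = 15) = 4 (attained at k = 1)
  C[1][2] = min over k of (A[1][0] + B[0][2] = 0 + 7 = 7, A[1][1] + B[1][2] = 4 + -5 = -1, A[1][2] + B[2][2] = 5 + 1 = 6) = -1 (attained at k = 1)
  C[2][0] = min over k of (A[2][0] + B[0][0] = 0 + 3 = 3, A[2][1] + B[1][0] = -5 + 0 = -5, A[2][2] + B[2][0] = -5 + 4 = -1) = -5 (attained at k = 1)
  C[2][1] = min over k of (A[2][0] + B[0][1] = 0 + 7 = 7, A[2][1] + B[1][1] = -5 + 0 = -5, A[2][2] + B[2][1] = -5 + 10 = 5) = -5 (attained at k = 1)
  C[2][2] = min over k of (A[2][0] + B[0][2] = 0 + 7 = 7, A[2][1] + B[1][2] = -5 + -5 = -10, A[2][2] + B[2][2] = -5 + 1 = -4) = -10 (attained at k = 1)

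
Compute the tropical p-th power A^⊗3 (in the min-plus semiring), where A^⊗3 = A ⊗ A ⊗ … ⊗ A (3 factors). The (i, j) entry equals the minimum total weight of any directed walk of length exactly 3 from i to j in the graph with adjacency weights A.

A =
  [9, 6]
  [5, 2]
A^⊗3 =
  [13, 10]
  [9, 6]

Each entry (A^⊗3)_ij equals the minimum over all length-3 walks i = v_0 → v_1 → … → v_3 = j of Σ_t A[v_t][v_{t+1}]. For example, for (i, j) = (0, 1) we minimise over 4 possible intermediate vertex sequences; the minimum is 10, attained along the walk 0 → 1 → 1 → 1.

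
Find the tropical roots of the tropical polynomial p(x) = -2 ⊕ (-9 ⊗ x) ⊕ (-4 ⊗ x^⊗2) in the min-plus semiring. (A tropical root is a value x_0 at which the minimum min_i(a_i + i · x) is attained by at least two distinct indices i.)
Roots: {-5, 7}

Each tropical root is a break point of the lower envelope of the lines y = a_i + i · x (there are 3 lines, with slopes 0, 1, ..., 2). Only the lines that attain the minimum somewhere contribute to roots; other lines are dominated. Here the surviving (envelope) indices are i = 2, i = 1, i = 0.
Intersections between consecutive envelope lines give the roots: for adjacent envelope indices i < j the intersection is x = (a_i − a_j) / (j − i). Reading off the sorted break points: {-5, 7}.
Verification: at each break x_0, at least two indices attain the minimum of min_i(a_i + i · x_0).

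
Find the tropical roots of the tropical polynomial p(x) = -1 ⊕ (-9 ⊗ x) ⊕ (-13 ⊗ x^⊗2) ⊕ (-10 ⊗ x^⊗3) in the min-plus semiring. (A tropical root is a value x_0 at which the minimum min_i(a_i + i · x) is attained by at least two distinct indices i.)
Roots: {-3, 4, 8}

Each tropical root is a break point of the lower envelope of the lines y = a_i + i · x (there are 4 lines, with slopes 0, 1, ..., 3). Only the lines that attain the minimum somewhere contribute to roots; other lines are dominated. Here the surviving (envelope) indices are i = 3, i = 2, i = 1, i = 0.
Intersections between consecutive envelope lines give the roots: for adjacent envelope indices i < j the intersection is x = (a_i − a_j) / (j − i). Reading off the sorted break points: {-3, 4, 8}.
Verification: at each break x_0, at least two indices attain the minimum of min_i(a_i + i · x_0).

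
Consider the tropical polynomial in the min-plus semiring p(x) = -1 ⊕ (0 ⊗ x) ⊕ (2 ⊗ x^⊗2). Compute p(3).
p(3) = -1

A tropical monomial a ⊗ x^⊗i evaluates to a + i · x. Evaluating each term at x = 3:
  Term 0 contributes -1 + 0 · 3 = -1
  Term 1 contributes 0 + 1 · 3 = 3
  Term 2 contributes 2 + 2 · 3 = 8
p(3) = ⊕ of these = min[-1, 3, 8] = -1.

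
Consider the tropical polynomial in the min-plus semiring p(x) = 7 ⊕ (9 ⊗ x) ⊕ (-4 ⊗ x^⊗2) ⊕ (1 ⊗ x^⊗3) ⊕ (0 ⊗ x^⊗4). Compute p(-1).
p(-1) = -6

A tropical monomial a ⊗ x^⊗i evaluates to a + i · x. Evaluating each term at x = -1:
  Term 0 contributes 7 + 0 · -1 = 7
  Term 1 contributes 9 + 1 · -1 = 8
  Term 2 contributes -4 + 2 · -1 = -6
  Term 3 contributes 1 + 3 · -1 = -2
  Term 4 contributes 0 + 4 · -1 = -4
p(-1) = ⊕ of these = min[7, 8, -6, -2, -4] = -6.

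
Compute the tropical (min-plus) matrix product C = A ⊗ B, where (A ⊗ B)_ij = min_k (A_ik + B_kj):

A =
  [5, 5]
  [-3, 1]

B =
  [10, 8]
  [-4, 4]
A ⊗ B =
  [1, 9]
  [-3, 5]

Apply the min-plus product entry-by-entry:
  C[0][0] = min over k of (A[0][0] + B[0][0] = 5 + 10 = 15, A[0][1] + B[1][0] = 5 + -4 = 1) = 1 (attained at k = 1)
  C[0][1] = min over k of (A[0][0] + B[0][1] = 5 + 8 = 13, A[0][1] + B[1][1] = 5 + 4 = 9) = 9 (attained at k = 1)
  C[1][0] = min over k of (A[1][0] + B[0][0] = -3 + 10 = 7, A[1][1] + B[1][0] = 1 + -4 = -3) = -3 (attained at k = 1)
  C[1][1] = min over k of (A[1][0] + B[0][1] = -3 + 8 = 5, A[1][1] + B[1][1] = 1 + 4 = 5) = 5 (attained at k = 0)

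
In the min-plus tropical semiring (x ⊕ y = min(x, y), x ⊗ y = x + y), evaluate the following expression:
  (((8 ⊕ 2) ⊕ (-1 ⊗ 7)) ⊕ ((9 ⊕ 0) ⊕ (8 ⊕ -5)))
(((8 ⊕ 2) ⊕ (-1 ⊗ 7)) ⊕ ((9 ⊕ 0) ⊕ (8 ⊕ -5))) = -5

Expand innermost to outermost. Recall ⊕ takes the minimum of its arguments and ⊗ takes their sum. Working out the expression (((8 ⊕ 2) ⊕ (-1 ⊗ 7)) ⊕ ((9 ⊕ 0) ⊕ (8 ⊕ -5))) gives -5.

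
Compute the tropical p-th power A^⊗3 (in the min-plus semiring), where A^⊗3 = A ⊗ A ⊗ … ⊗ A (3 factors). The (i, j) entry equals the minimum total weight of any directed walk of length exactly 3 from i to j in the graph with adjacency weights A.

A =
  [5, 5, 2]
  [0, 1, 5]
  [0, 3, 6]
A^⊗3 =
  [5, 6, 4]
  [2, 3, 3]
  [2, 5, 5]

Each entry (A^⊗3)_ij equals the minimum over all length-3 walks i = v_0 → v_1 → … → v_3 = j of Σ_t A[v_t][v_{t+1}]. For example, for (i, j) = (0, 2) we minimise over 9 possible intermediate vertex sequences; the minimum is 4, attained along the walk 0 → 2 → 0 → 2.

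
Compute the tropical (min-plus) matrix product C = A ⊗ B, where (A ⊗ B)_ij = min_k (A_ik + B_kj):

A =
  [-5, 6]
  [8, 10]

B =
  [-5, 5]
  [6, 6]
A ⊗ B =
  [-10, 0]
  [3, 13]

Apply the min-plus product entry-by-entry:
  C[0][0] = min over k of (A[0][0] + B[0][0] = -5 + -5 = -10, A[0][1] + B[1][0] = 6 + 6 = 12) = -10 (attained at k = 0)
  C[0][1] = min over k of (A[0][0] + B[0][1] = -5 + 5 = 0, A[0][1] + B[1][1] = 6 + 6 = 12) = 0 (attained at k = 0)
  C[1][0] = min over k of (A[1][0] + B[0][0] = 8 + -5 = 3, A[1][1] + B[1][0] = 10 + 6 = 16) = 3 (attained at k = 0)
  C[1][1] = min over k of (A[1][0] + B[0][1] = 8 + 5 = 13, A[1][1] + B[1][1] = 10 + 6 = 16) = 13 (attained at k = 0)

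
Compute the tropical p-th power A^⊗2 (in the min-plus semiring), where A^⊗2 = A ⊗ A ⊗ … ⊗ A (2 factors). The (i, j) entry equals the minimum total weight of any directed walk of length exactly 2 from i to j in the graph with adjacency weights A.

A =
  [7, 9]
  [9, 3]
A^⊗2 =
  [14, 12]
  [12, 6]

Each entry (A^⊗2)_ij equals the minimum over all length-2 walks i = v_0 → v_1 → … → v_2 = j of Σ_t A[v_t][v_{t+1}]. For example, for (i, j) = (0, 1) we minimise over 2 possible intermediate vertex sequences; the minimum is 12, attained along the walk 0 → 1 → 1.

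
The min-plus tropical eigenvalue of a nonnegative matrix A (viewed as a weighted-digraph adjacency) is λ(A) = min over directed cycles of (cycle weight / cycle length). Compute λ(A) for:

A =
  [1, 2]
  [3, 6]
λ(A) = 1

Enumerate directed cycles and compute their means (weight / length). Sample:
  cycle 0 → 0: weight = 1, length = 1, mean = 1/1 ≈ 1.000
  cycle 1 → 1: weight = 6, length = 1, mean = 6/1 ≈ 6.000
  cycle 0 → 1 → 0: weight = 5, length = 2, mean = 5/2 ≈ 2.500
  cycle 1 → 0 → 1: weight = 5, length = 2, mean = 5/2 ≈ 2.500
Minimum mean = 1.000, attained e.g. along the cycle 0 → 0 with weight 1 and length 1. So λ(A) = 1/1 = 1.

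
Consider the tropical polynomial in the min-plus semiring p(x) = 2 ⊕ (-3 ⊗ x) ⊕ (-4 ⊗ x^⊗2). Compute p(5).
p(5) = 2

A tropical monomial a ⊗ x^⊗i evaluates to a + i · x. Evaluating each term at x = 5:
  Term 0 contributes 2 + 0 · 5 = 2
  Term 1 contributes -3 + 1 · 5 = 2
  Term 2 contributes -4 + 2 · 5 = 6
p(5) = ⊕ of these = min[2, 2, 6] = 2.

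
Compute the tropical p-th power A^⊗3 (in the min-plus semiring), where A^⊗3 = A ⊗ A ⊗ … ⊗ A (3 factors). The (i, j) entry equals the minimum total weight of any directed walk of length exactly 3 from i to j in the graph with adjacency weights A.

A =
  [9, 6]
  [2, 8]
A^⊗3 =
  [16, 14]
  [10, 16]

Each entry (A^⊗3)_ij equals the minimum over all length-3 walks i = v_0 → v_1 → … → v_3 = j of Σ_t A[v_t][v_{t+1}]. For example, for (i, j) = (0, 1) we minimise over 4 possible intermediate vertex sequences; the minimum is 14, attained along the walk 0 → 1 → 0 → 1.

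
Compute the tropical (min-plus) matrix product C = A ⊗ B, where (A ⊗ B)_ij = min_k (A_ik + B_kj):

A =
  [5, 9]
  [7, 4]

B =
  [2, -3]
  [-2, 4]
A ⊗ B =
  [7, 2]
  [2, 4]

Apply the min-plus product entry-by-entry:
  C[0][0] = min over k of (A[0][0] + B[0][0] = 5 + 2 = 7, A[0][1] + B[1][0] = 9 + -2 = 7) = 7 (attained at k = 0)
  C[0][1] = min over k of (A[0][0] + B[0][1] = 5 + -3 = 2, A[0][1] + B[1][1] = 9 + 4 = 13) = 2 (attained at k = 0)
  C[1][0] = min over k of (A[1][0] + B[0][0] = 7 + 2 = 9, A[1][1] + B[1][0] = 4 + -2 = 2) = 2 (attained at k = 1)
  C[1][1] = min over k of (A[1][0] + B[0][1] = 7 + -3 = 4, A[1][1] + B[1][1] = 4 + 4 = 8) = 4 (attained at k = 0)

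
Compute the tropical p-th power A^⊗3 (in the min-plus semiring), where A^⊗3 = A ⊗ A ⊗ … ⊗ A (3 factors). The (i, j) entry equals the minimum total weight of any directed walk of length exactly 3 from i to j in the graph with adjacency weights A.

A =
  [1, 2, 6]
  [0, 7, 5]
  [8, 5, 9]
A^⊗3 =
  [3, 4, 8]
  [2, 3, 7]
  [6, 7, 11]

Each entry (A^⊗3)_ij equals the minimum over all length-3 walks i = v_0 → v_1 → … → v_3 = j of Σ_t A[v_t][v_{t+1}]. For example, for (i, j) = (0, 2) we minimise over 9 possible intermediate vertex sequences; the minimum is 8, attained along the walk 0 → 0 → 0 → 2.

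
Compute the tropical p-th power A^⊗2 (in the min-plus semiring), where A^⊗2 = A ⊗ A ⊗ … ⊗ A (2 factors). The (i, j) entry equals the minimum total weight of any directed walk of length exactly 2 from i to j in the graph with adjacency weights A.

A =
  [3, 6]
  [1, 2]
A^⊗2 =
  [6, 8]
  [3, 4]

Each entry (A^⊗2)_ij equals the minimum over all length-2 walks i = v_0 → v_1 → … → v_2 = j of Σ_t A[v_t][v_{t+1}]. For example, for (i, j) = (0, 1) we minimise over 2 possible intermediate vertex sequences; the minimum is 8, attained along the walk 0 → 1 → 1.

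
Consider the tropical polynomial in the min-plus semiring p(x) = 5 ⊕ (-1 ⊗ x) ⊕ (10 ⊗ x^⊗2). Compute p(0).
p(0) = -1

A tropical monomial a ⊗ x^⊗i evaluates to a + i · x. Evaluating each term at x = 0:
  Term 0 contributes 5 + 0 · 0 = 5
  Term 1 contributes -1 + 1 · 0 = -1
  Term 2 contributes 10 + 2 · 0 = 10
p(0) = ⊕ of these = min[5, -1, 10] = -1.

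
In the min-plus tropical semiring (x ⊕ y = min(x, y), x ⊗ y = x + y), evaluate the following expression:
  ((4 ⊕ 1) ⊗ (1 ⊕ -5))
((4 ⊕ 1) ⊗ (1 ⊕ -5)) = -4

Expand innermost to outermost. Recall ⊕ takes the minimum of its arguments and ⊗ takes their sum. Working out the expression ((4 ⊕ 1) ⊗ (1 ⊕ -5)) gives -4.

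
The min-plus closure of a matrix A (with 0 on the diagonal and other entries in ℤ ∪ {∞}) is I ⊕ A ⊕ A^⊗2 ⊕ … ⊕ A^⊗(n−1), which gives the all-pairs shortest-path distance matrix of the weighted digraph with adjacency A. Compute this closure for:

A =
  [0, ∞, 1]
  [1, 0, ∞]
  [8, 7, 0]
Closure =
  [0, 8, 1]
  [1, 0, 2]
  [8, 7, 0]

This is the Floyd-Warshall all-pairs shortest-path computation. For each intermediate vertex k = 0, 1, …, 2, update dist[i][j] ← min(dist[i][j], dist[i][k] + dist[k][j]). The final matrix gives, for each (i, j), the minimum total weight of any directed path from i to j (possibly empty when i = j).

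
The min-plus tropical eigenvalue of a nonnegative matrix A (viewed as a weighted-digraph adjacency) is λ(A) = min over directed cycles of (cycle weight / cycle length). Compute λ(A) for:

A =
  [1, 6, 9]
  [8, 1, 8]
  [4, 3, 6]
λ(A) = 1

Enumerate directed cycles and compute their means (weight / length). Sample:
  cycle 0 → 0: weight = 1, length = 1, mean = 1/1 ≈ 1.000
  cycle 1 → 1: weight = 1, length = 1, mean = 1/1 ≈ 1.000
  cycle 2 → 2: weight = 6, length = 1, mean = 6/1 ≈ 6.000
  cycle 0 → 1 → 0: weight = 14, length = 2, mean = 14/2 ≈ 7.000
  cycle 0 → 2 → 0: weight = 13, length = 2, mean = 13/2 ≈ 6.500
  cycle 1 → 0 → 1: weight = 14, length = 2, mean = 14/2 ≈ 7.000
Minimum mean = 1.000, attained e.g. along the cycle 0 → 0 with weight 1 and length 1. So λ(A) = 1/1 = 1.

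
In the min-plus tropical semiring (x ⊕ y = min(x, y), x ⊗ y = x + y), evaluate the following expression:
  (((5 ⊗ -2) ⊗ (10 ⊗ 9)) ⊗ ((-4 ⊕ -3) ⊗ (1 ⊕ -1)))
(((5 ⊗ -2) ⊗ (10 ⊗ 9)) ⊗ ((-4 ⊕ -3) ⊗ (1 ⊕ -1))) = 17

Expand innermost to outermost. Recall ⊕ takes the minimum of its arguments and ⊗ takes their sum. Working out the expression (((5 ⊗ -2) ⊗ (10 ⊗ 9)) ⊗ ((-4 ⊕ -3) ⊗ (1 ⊕ -1))) gives 17.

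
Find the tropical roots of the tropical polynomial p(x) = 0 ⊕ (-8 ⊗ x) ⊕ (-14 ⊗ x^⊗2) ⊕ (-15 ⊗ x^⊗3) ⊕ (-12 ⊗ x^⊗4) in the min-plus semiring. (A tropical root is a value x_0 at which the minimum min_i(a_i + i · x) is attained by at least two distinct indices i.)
Roots: {-3, 1, 6, 8}

Each tropical root is a break point of the lower envelope of the lines y = a_i + i · x (there are 5 lines, with slopes 0, 1, ..., 4). Only the lines that attain the minimum somewhere contribute to roots; other lines are dominated. Here the surviving (envelope) indices are i = 4, i = 3, i = 2, i = 1, i = 0.
Intersections between consecutive envelope lines give the roots: for adjacent envelope indices i < j the intersection is x = (a_i − a_j) / (j − i). Reading off the sorted break points: {-3, 1, 6, 8}.
Verification: at each break x_0, at least two indices attain the minimum of min_i(a_i + i · x_0).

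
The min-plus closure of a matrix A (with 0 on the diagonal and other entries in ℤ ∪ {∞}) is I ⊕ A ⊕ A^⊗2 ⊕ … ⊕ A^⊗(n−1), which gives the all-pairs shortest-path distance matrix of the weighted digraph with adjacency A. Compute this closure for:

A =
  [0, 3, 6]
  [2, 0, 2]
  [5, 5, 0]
Closure =
  [0, 3, 5]
  [2, 0, 2]
  [5, 5, 0]

This is the Floyd-Warshall all-pairs shortest-path computation. For each intermediate vertex k = 0, 1, …, 2, update dist[i][j] ← min(dist[i][j], dist[i][k] + dist[k][j]). The final matrix gives, for each (i, j), the minimum total weight of any directed path from i to j (possibly empty when i = j).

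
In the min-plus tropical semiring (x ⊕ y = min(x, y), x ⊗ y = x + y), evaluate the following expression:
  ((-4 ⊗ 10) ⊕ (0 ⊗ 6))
((-4 ⊗ 10) ⊕ (0 ⊗ 6)) = 6

Expand innermost to outermost. Recall ⊕ takes the minimum of its arguments and ⊗ takes their sum. Working out the expression ((-4 ⊗ 10) ⊕ (0 ⊗ 6)) gives 6.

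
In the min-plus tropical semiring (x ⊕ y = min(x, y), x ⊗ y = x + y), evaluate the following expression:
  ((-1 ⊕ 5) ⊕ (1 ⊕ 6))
((-1 ⊕ 5) ⊕ (1 ⊕ 6)) = -1

Expand innermost to outermost. Recall ⊕ takes the minimum of its arguments and ⊗ takes their sum. Working out the expression ((-1 ⊕ 5) ⊕ (1 ⊕ 6)) gives -1.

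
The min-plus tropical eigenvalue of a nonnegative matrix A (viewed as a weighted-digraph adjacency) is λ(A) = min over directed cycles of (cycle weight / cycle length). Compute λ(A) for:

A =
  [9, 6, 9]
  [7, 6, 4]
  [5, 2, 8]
λ(A) = 3

Enumerate directed cycles and compute their means (weight / length). Sample:
  cycle 0 → 0: weight = 9, length = 1, mean = 9/1 ≈ 9.000
  cycle 1 → 1: weight = 6, length = 1, mean = 6/1 ≈ 6.000
  cycle 2 → 2: weight = 8, length = 1, mean = 8/1 ≈ 8.000
  cycle 0 → 1 → 0: weight = 13, length = 2, mean = 13/2 ≈ 6.500
  cycle 0 → 2 → 0: weight = 14, length = 2, mean = 14/2 ≈ 7.000
  cycle 1 → 0 → 1: weight = 13, length = 2, mean = 13/2 ≈ 6.500
Minimum mean = 3.000, attained e.g. along the cycle 1 → 2 → 1 with weight 6 and length 2. So λ(A) = 6/2 = 3.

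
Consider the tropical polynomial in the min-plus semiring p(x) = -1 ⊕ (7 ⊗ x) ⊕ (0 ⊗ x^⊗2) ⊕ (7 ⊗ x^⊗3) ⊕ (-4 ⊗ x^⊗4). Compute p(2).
p(2) = -1

A tropical monomial a ⊗ x^⊗i evaluates to a + i · x. Evaluating each term at x = 2:
  Term 0 contributes -1 + 0 · 2 = -1
  Term 1 contributes 7 + 1 · 2 = 9
  Term 2 contributes 0 + 2 · 2 = 4
  Term 3 contributes 7 + 3 · 2 = 13
  Term 4 contributes -4 + 4 · 2 = 4
p(2) = ⊕ of these = min[-1, 9, 4, 13, 4] = -1.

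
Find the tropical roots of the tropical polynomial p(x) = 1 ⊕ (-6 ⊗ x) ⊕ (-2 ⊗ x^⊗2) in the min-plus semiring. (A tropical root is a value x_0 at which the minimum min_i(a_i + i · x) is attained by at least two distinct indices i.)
Roots: {-4, 7}

Each tropical root is a break point of the lower envelope of the lines y = a_i + i · x (there are 3 lines, with slopes 0, 1, ..., 2). Only the lines that attain the minimum somewhere contribute to roots; other lines are dominated. Here the surviving (envelope) indices are i = 2, i = 1, i = 0.
Intersections between consecutive envelope lines give the roots: for adjacent envelope indices i < j the intersection is x = (a_i − a_j) / (j − i). Reading off the sorted break points: {-4, 7}.
Verification: at each break x_0, at least two indices attain the minimum of min_i(a_i + i · x_0).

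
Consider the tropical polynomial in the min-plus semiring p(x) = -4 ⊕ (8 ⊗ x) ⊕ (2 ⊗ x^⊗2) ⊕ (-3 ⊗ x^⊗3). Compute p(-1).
p(-1) = -6

A tropical monomial a ⊗ x^⊗i evaluates to a + i · x. Evaluating each term at x = -1:
  Term 0 contributes -4 + 0 · -1 = -4
  Term 1 contributes 8 + 1 · -1 = 7
  Term 2 contributes 2 + 2 · -1 = 0
  Term 3 contributes -3 + 3 · -1 = -6
p(-1) = ⊕ of these = min[-4, 7, 0, -6] = -6.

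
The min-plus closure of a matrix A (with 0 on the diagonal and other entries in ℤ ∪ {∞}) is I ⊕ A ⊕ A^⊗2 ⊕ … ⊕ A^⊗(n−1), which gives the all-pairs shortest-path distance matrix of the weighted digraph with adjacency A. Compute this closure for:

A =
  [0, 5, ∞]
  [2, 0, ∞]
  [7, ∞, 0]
Closure =
  [0, 5, ∞]
  [2, 0, ∞]
  [7, 12, 0]

This is the Floyd-Warshall all-pairs shortest-path computation. For each intermediate vertex k = 0, 1, …, 2, update dist[i][j] ← min(dist[i][j], dist[i][k] + dist[k][j]). The final matrix gives, for each (i, j), the minimum total weight of any directed path from i to j (possibly empty when i = j).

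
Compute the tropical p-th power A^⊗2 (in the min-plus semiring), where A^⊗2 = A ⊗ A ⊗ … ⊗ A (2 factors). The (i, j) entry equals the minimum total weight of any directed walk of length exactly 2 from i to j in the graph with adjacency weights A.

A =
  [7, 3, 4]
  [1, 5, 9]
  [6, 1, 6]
A^⊗2 =
  [4, 5, 10]
  [6, 4, 5]
  [2, 6, 10]

Each entry (A^⊗2)_ij equals the minimum over all length-2 walks i = v_0 → v_1 → … → v_2 = j of Σ_t A[v_t][v_{t+1}]. For example, for (i, j) = (0, 2) we minimise over 3 possible intermediate vertex sequences; the minimum is 10, attained along the walk 0 → 2 → 2.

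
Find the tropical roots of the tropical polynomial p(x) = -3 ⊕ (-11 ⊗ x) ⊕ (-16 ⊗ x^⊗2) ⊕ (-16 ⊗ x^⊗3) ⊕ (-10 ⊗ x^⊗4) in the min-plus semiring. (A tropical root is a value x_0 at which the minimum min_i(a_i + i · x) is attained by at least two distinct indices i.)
Roots: {-6, 0, 5, 8}

Each tropical root is a break point of the lower envelope of the lines y = a_i + i · x (there are 5 lines, with slopes 0, 1, ..., 4). Only the lines that attain the minimum somewhere contribute to roots; other lines are dominated. Here the surviving (envelope) indices are i = 4, i = 3, i = 2, i = 1, i = 0.
Intersections between consecutive envelope lines give the roots: for adjacent envelope indices i < j the intersection is x = (a_i − a_j) / (j − i). Reading off the sorted break points: {-6, 0, 5, 8}.
Verification: at each break x_0, at least two indices attain the minimum of min_i(a_i + i · x_0).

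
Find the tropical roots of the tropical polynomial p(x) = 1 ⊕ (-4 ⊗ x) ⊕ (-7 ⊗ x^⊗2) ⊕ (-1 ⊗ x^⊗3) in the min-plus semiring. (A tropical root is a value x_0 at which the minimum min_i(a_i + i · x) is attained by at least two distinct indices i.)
Roots: {-6, 3, 5}

Each tropical root is a break point of the lower envelope of the lines y = a_i + i · x (there are 4 lines, with slopes 0, 1, ..., 3). Only the lines that attain the minimum somewhere contribute to roots; other lines are dominated. Here the surviving (envelope) indices are i = 3, i = 2, i = 1, i = 0.
Intersections between consecutive envelope lines give the roots: for adjacent envelope indices i < j the intersection is x = (a_i − a_j) / (j − i). Reading off the sorted break points: {-6, 3, 5}.
Verification: at each break x_0, at least two indices attain the minimum of min_i(a_i + i · x_0).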